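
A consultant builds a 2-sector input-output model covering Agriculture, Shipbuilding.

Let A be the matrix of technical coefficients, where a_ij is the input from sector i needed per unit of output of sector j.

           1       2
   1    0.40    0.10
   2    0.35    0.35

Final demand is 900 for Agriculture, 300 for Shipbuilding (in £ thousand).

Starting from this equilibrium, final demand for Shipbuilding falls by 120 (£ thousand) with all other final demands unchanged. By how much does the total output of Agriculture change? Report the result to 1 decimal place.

Δx_1 = -33.8

I − A =
  [   0.60    -0.10]
  [  -0.35     0.65]
det(I−A) = (0.60)(0.65) − (-0.10)(-0.35) = 0.3550
adj(I−A) = [[0.65, 0.10], [0.35, 0.60]]
(I − A)⁻¹ = adj(I−A) / det(I−A) ≈
  [   1.8310     0.2817]
  [   0.9859     1.6901]
Δx = (I − A)⁻¹ Δd with Δd having -120 in the Shipbuilding component and 0 elsewhere.
So Δx_1 = L_12 · (-120), where L_12 = adj(I−A)_12 / det(I−A) = 0.10 / 0.3550.
Δx_1 = 0.10 × (-120) / 0.3550 = -12.00 / 0.3550 ≈ -33.8.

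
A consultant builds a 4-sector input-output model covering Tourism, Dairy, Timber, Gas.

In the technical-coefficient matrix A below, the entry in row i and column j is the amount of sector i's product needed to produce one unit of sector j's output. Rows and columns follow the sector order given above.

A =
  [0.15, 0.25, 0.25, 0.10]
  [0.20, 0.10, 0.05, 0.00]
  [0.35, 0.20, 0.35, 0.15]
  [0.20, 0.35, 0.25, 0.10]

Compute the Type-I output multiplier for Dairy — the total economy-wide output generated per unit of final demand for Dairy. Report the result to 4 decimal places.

I − A =
  [   0.85    -0.25    -0.25    -0.10]
  [  -0.20     0.90    -0.05     0.00]
  [  -0.35    -0.20     0.65    -0.15]
  [  -0.20    -0.35    -0.25     0.90]
Compute the cofactors C_ij = (−1)^(i+j)·(3×3 minor ij) of I−A; the adjugate is their transpose:
adj(I−A) = Cᵀ =
  [ 0.481125   0.222750   0.238000   0.093125]
  [ 0.126750   0.357375   0.087250   0.028625]
  [ 0.357000   0.292125   0.618500   0.142750]
  [ 0.255375   0.269625   0.258625   0.363125]
det(I−A) = Σ_j (I−A)_1j·C_1j = (0.85)(0.481125) + (-0.25)(0.126750) + (-0.25)(0.357000) + (-0.10)(0.255375) = 0.26248125
(I − A)⁻¹ = adj(I−A) / det(I−A) ≈
  [   1.83299     0.84863     0.90673     0.35479]
  [   0.48289     1.36153     0.33240     0.10906]
  [   1.36010     1.11294     2.35636     0.54385]
  [   0.97293     1.02722     0.98531     1.38343]
The output multiplier for sector j is the column-j sum of the Leontief inverse (I − A)⁻¹ = adj(I−A) / det(I−A).
Column 2 of adj(I−A): (0.222750, 0.357375, 0.292125, 0.269625); det(I−A) = 0.26248125.
m_2 = (0.222750 + 0.357375 + 0.292125 + 0.269625) / 0.26248125 = 1.141875 / 0.26248125 ≈ 4.3503.

m_2 = 4.3503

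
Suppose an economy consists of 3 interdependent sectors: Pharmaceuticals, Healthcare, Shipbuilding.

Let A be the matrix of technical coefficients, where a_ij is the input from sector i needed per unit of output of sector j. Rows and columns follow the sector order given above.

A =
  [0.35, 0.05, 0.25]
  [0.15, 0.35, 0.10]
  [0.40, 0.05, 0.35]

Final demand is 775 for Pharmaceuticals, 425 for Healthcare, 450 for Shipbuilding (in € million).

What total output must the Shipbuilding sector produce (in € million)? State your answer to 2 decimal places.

I − A =
  [   0.65    -0.05    -0.25]
  [  -0.15     0.65    -0.10]
  [  -0.40    -0.05     0.65]
Cofactors of I−A, C_ij = (−1)^(i+j)·(minor ij) (rows/columns in the sector order above):
  C_11 = (0.65)(0.65) − (-0.10)(-0.05) = 0.4175
  C_12 = −[(-0.15)(0.65) − (-0.10)(-0.40)] = 0.1375
  C_13 = (-0.15)(-0.05) − (0.65)(-0.40) = 0.2675
  C_21 = −[(-0.05)(0.65) − (-0.25)(-0.05)] = 0.0450
  C_22 = (0.65)(0.65) − (-0.25)(-0.40) = 0.3225
  C_23 = −[(0.65)(-0.05) − (-0.05)(-0.40)] = 0.0525
  C_31 = (-0.05)(-0.10) − (-0.25)(0.65) = 0.1675
  C_32 = −[(0.65)(-0.10) − (-0.25)(-0.15)] = 0.1025
  C_33 = (0.65)(0.65) − (-0.05)(-0.15) = 0.4150
det(I−A) = Σ_j (I−A)_1j·C_1j = (0.65)(0.4175) + (-0.05)(0.1375) + (-0.25)(0.2675) = 0.197625
adj(I−A) = Cᵀ =
  [ 0.4175   0.0450   0.1675]
  [ 0.1375   0.3225   0.1025]
  [ 0.2675   0.0525   0.4150]
(I − A)⁻¹ = adj(I−A) / det(I−A) ≈
  [   2.1126     0.2277     0.8476]
  [   0.6958     1.6319     0.5187]
  [   1.3536     0.2657     2.0999]
x = (I − A)⁻¹ d = adj(I−A)·d / det(I−A), with det(I−A) = 0.197625:
  x_1 = (0.4175·775 + 0.0450·425 + 0.1675·450) / 0.197625 = 418.0625 / 0.197625 ≈ 2115.43
  x_2 = (0.1375·775 + 0.3225·425 + 0.1025·450) / 0.197625 = 289.75 / 0.197625 ≈ 1466.16
  x_3 = (0.2675·775 + 0.0525·425 + 0.4150·450) / 0.197625 = 416.375 / 0.197625 ≈ 2106.89

x_3 = 2106.89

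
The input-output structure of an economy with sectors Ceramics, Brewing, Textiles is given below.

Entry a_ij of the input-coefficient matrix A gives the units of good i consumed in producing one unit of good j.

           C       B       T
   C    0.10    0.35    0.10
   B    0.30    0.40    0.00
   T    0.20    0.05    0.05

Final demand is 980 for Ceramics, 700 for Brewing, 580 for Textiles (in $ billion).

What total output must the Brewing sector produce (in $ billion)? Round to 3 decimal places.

I − A =
  [   0.90    -0.35    -0.10]
  [  -0.30     0.60     0.00]
  [  -0.20    -0.05     0.95]
Cofactors of I−A, C_ij = (−1)^(i+j)·(minor ij) (rows/columns in the sector order above):
  C_11 = (0.60)(0.95) − (0.00)(-0.05) = 0.5700
  C_12 = −[(-0.30)(0.95) − (0.00)(-0.20)] = 0.2850
  C_13 = (-0.30)(-0.05) − (0.60)(-0.20) = 0.1350
  C_21 = −[(-0.35)(0.95) − (-0.10)(-0.05)] = 0.3375
  C_22 = (0.90)(0.95) − (-0.10)(-0.20) = 0.8350
  C_23 = −[(0.90)(-0.05) − (-0.35)(-0.20)] = 0.1150
  C_31 = (-0.35)(0.00) − (-0.10)(0.60) = 0.0600
  C_32 = −[(0.90)(0.00) − (-0.10)(-0.30)] = 0.0300
  C_33 = (0.90)(0.60) − (-0.35)(-0.30) = 0.4350
det(I−A) = Σ_j (I−A)_1j·C_1j = (0.90)(0.5700) + (-0.35)(0.2850) + (-0.10)(0.1350) = 0.39975
adj(I−A) = Cᵀ =
  [ 0.5700   0.3375   0.0600]
  [ 0.2850   0.8350   0.0300]
  [ 0.1350   0.1150   0.4350]
(I − A)⁻¹ = adj(I−A) / det(I−A) ≈
  [   1.4259     0.8443     0.1501]
  [   0.7129     2.0888     0.0750]
  [   0.3377     0.2877     1.0882]
x = (I − A)⁻¹ d = adj(I−A)·d / det(I−A), with det(I−A) = 0.39975:
  x_C = (0.5700·980 + 0.3375·700 + 0.0600·580) / 0.39975 = 829.65 / 0.39975 ≈ 2075.422
  x_B = (0.2850·980 + 0.8350·700 + 0.0300·580) / 0.39975 = 881.20 / 0.39975 ≈ 2204.378
  x_T = (0.1350·980 + 0.1150·700 + 0.4350·580) / 0.39975 = 465.10 / 0.39975 ≈ 1163.477

x_B = 2204.378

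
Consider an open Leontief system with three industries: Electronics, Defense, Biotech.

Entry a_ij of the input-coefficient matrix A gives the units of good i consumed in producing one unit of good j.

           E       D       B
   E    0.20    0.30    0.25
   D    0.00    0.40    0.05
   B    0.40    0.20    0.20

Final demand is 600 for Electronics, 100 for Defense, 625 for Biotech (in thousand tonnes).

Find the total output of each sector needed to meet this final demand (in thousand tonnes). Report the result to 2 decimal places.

x_E = 1335.89, x_D = 293.55, x_B = 1522.58

I − A =
  [   0.80    -0.30    -0.25]
  [   0.00     0.60    -0.05]
  [  -0.40    -0.20     0.80]
Cofactors of I−A, C_ij = (−1)^(i+j)·(minor ij) (rows/columns in the sector order above):
  C_11 = (0.60)(0.80) − (-0.05)(-0.20) = 0.4700
  C_12 = −[(0.00)(0.80) − (-0.05)(-0.40)] = 0.0200
  C_13 = (0.00)(-0.20) − (0.60)(-0.40) = 0.2400
  C_21 = −[(-0.30)(0.80) − (-0.25)(-0.20)] = 0.2900
  C_22 = (0.80)(0.80) − (-0.25)(-0.40) = 0.5400
  C_23 = −[(0.80)(-0.20) − (-0.30)(-0.40)] = 0.2800
  C_31 = (-0.30)(-0.05) − (-0.25)(0.60) = 0.1650
  C_32 = −[(0.80)(-0.05) − (-0.25)(0.00)] = 0.0400
  C_33 = (0.80)(0.60) − (-0.30)(0.00) = 0.4800
det(I−A) = Σ_j (I−A)_1j·C_1j = (0.80)(0.4700) + (-0.30)(0.0200) + (-0.25)(0.2400) = 0.3100
adj(I−A) = Cᵀ =
  [ 0.4700   0.2900   0.1650]
  [ 0.0200   0.5400   0.0400]
  [ 0.2400   0.2800   0.4800]
(I − A)⁻¹ = adj(I−A) / det(I−A) ≈
  [   1.5161     0.9355     0.5323]
  [   0.0645     1.7419     0.1290]
  [   0.7742     0.9032     1.5484]
x = (I − A)⁻¹ d = adj(I−A)·d / det(I−A), with det(I−A) = 0.3100:
  x_E = (0.4700·600 + 0.2900·100 + 0.1650·625) / 0.3100 = 414.125 / 0.3100 ≈ 1335.89
  x_D = (0.0200·600 + 0.5400·100 + 0.0400·625) / 0.3100 = 91.00 / 0.3100 ≈ 293.55
  x_B = (0.2400·600 + 0.2800·100 + 0.4800·625) / 0.3100 = 472.00 / 0.3100 ≈ 1522.58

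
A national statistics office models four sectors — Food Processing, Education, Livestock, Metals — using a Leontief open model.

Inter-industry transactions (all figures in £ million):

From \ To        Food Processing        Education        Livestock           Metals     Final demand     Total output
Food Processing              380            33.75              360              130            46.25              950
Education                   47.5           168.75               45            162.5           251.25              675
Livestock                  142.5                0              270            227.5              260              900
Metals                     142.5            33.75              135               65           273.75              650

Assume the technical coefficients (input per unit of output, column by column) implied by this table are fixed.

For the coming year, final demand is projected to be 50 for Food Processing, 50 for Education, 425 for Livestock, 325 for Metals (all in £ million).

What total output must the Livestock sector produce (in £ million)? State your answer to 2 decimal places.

x_3 = 1280.21

Technical coefficients a_ij = z_ij / X_j:
  a_11 = 380/950 = 0.40, a_21 = 47.5/950 = 0.05, a_31 = 142.5/950 = 0.15, a_41 = 142.5/950 = 0.15
  a_12 = 33.75/675 = 0.05, a_22 = 168.75/675 = 0.25, a_32 = 0/675 = 0.00, a_42 = 33.75/675 = 0.05
  a_13 = 360/900 = 0.40, a_23 = 45/900 = 0.05, a_33 = 270/900 = 0.30, a_43 = 135/900 = 0.15
  a_14 = 130/650 = 0.20, a_24 = 162.5/650 = 0.25, a_34 = 227.5/650 = 0.35, a_44 = 65/650 = 0.10
I − A =
  [   0.60    -0.05    -0.40    -0.20]
  [  -0.05     0.75    -0.05    -0.25]
  [  -0.15     0.00     0.70    -0.35]
  [  -0.15    -0.05    -0.15     0.90]
Compute the cofactors C_ij = (−1)^(i+j)·(3×3 minor ij) of I−A; the adjugate is their transpose:
adj(I−A) = Cᵀ =
  [ 0.423500   0.042875   0.292125   0.219625]
  [ 0.070125   0.246000   0.082500   0.116000]
  [ 0.139625   0.021375   0.370375   0.181000]
  [ 0.097750   0.024375   0.115000   0.267875]
det(I−A) = Σ_j (I−A)_1j·C_1j = (0.60)(0.423500) + (-0.05)(0.070125) + (-0.40)(0.139625) + (-0.20)(0.097750) = 0.17519375
(I − A)⁻¹ = adj(I−A) / det(I−A) ≈
  [   2.4173     0.2447     1.6674     1.2536]
  [   0.4003     1.4042     0.4709     0.6621]
  [   0.7970     0.1220     2.1141     1.0331]
  [   0.5580     0.1391     0.6564     1.5290]
x = (I − A)⁻¹ d = adj(I−A)·d / det(I−A), with det(I−A) = 0.17519375:
  x_1 = (0.423500·50 + 0.042875·50 + 0.292125·425 + 0.219625·325) / 0.17519375 = 218.85 / 0.17519375 ≈ 1249.19
  x_2 = (0.070125·50 + 0.246000·50 + 0.082500·425 + 0.116000·325) / 0.17519375 = 88.56875 / 0.17519375 ≈ 505.55
  x_3 = (0.139625·50 + 0.021375·50 + 0.370375·425 + 0.181000·325) / 0.17519375 = 224.284375 / 0.17519375 ≈ 1280.21
  x_4 = (0.097750·50 + 0.024375·50 + 0.115000·425 + 0.267875·325) / 0.17519375 = 142.040625 / 0.17519375 ≈ 810.76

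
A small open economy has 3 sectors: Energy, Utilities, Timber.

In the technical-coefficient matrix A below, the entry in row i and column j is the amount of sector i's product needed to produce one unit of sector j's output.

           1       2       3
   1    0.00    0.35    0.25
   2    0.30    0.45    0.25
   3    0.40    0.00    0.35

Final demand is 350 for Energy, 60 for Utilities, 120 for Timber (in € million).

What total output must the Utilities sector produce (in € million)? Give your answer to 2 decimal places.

x_2 = 879.55

I − A =
  [   1.00    -0.35    -0.25]
  [  -0.30     0.55    -0.25]
  [  -0.40     0.00     0.65]
Cofactors of I−A, C_ij = (−1)^(i+j)·(minor ij) (rows/columns in the sector order above):
  C_11 = (0.55)(0.65) − (-0.25)(0.00) = 0.3575
  C_12 = −[(-0.30)(0.65) − (-0.25)(-0.40)] = 0.2950
  C_13 = (-0.30)(0.00) − (0.55)(-0.40) = 0.2200
  C_21 = −[(-0.35)(0.65) − (-0.25)(0.00)] = 0.2275
  C_22 = (1.00)(0.65) − (-0.25)(-0.40) = 0.5500
  C_23 = −[(1.00)(0.00) − (-0.35)(-0.40)] = 0.1400
  C_31 = (-0.35)(-0.25) − (-0.25)(0.55) = 0.2250
  C_32 = −[(1.00)(-0.25) − (-0.25)(-0.30)] = 0.3250
  C_33 = (1.00)(0.55) − (-0.35)(-0.30) = 0.4450
det(I−A) = Σ_j (I−A)_1j·C_1j = (1.00)(0.3575) + (-0.35)(0.2950) + (-0.25)(0.2200) = 0.19925
adj(I−A) = Cᵀ =
  [ 0.3575   0.2275   0.2250]
  [ 0.2950   0.5500   0.3250]
  [ 0.2200   0.1400   0.4450]
(I − A)⁻¹ = adj(I−A) / det(I−A) ≈
  [   1.7942     1.1418     1.1292]
  [   1.4806     2.7604     1.6311]
  [   1.1041     0.7026     2.2334]
x = (I − A)⁻¹ d = adj(I−A)·d / det(I−A), with det(I−A) = 0.19925:
  x_1 = (0.3575·350 + 0.2275·60 + 0.2250·120) / 0.19925 = 165.775 / 0.19925 ≈ 831.99
  x_2 = (0.2950·350 + 0.5500·60 + 0.3250·120) / 0.19925 = 175.25 / 0.19925 ≈ 879.55
  x_3 = (0.2200·350 + 0.1400·60 + 0.4450·120) / 0.19925 = 138.80 / 0.19925 ≈ 696.61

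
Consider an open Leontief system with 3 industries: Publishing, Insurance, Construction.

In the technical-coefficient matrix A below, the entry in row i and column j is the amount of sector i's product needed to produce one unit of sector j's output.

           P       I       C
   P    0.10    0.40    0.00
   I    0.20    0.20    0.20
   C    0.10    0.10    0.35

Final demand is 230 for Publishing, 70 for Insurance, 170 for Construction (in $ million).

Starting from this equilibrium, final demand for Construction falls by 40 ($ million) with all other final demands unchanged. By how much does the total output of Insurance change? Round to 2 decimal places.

Δx_I = -18.46

I − A =
  [   0.90    -0.40     0.00]
  [  -0.20     0.80    -0.20]
  [  -0.10    -0.10     0.65]
Cofactors of I−A, C_ij = (−1)^(i+j)·(minor ij) (rows/columns in the sector order above):
  C_11 = (0.80)(0.65) − (-0.20)(-0.10) = 0.5000
  C_12 = −[(-0.20)(0.65) − (-0.20)(-0.10)] = 0.1500
  C_13 = (-0.20)(-0.10) − (0.80)(-0.10) = 0.1000
  C_21 = −[(-0.40)(0.65) − (0.00)(-0.10)] = 0.2600
  C_22 = (0.90)(0.65) − (0.00)(-0.10) = 0.5850
  C_23 = −[(0.90)(-0.10) − (-0.40)(-0.10)] = 0.1300
  C_31 = (-0.40)(-0.20) − (0.00)(0.80) = 0.0800
  C_32 = −[(0.90)(-0.20) − (0.00)(-0.20)] = 0.1800
  C_33 = (0.90)(0.80) − (-0.40)(-0.20) = 0.6400
det(I−A) = Σ_j (I−A)_1j·C_1j = (0.90)(0.5000) + (-0.40)(0.1500) + (0.00)(0.1000) = 0.3900
adj(I−A) = Cᵀ =
  [ 0.5000   0.2600   0.0800]
  [ 0.1500   0.5850   0.1800]
  [ 0.1000   0.1300   0.6400]
(I − A)⁻¹ = adj(I−A) / det(I−A) ≈
  [   1.2821     0.6667     0.2051]
  [   0.3846     1.5000     0.4615]
  [   0.2564     0.3333     1.6410]
Δx = (I − A)⁻¹ Δd with Δd having -40 in the Construction component and 0 elsewhere.
So Δx_I = L_IC · (-40), where L_IC = adj(I−A)_IC / det(I−A) = 0.1800 / 0.3900.
Δx_I = 0.1800 × (-40) / 0.3900 = -7.20 / 0.3900 ≈ -18.46.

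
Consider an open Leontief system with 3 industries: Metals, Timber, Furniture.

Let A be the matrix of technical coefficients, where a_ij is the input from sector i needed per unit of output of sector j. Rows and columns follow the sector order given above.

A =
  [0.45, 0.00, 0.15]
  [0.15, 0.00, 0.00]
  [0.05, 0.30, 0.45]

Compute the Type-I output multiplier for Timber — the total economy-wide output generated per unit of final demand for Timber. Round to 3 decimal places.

m_T = 1.752

I − A =
  [   0.55     0.00    -0.15]
  [  -0.15     1.00     0.00]
  [  -0.05    -0.30     0.55]
Cofactors of I−A, C_ij = (−1)^(i+j)·(minor ij) (rows/columns in the sector order above):
  C_11 = (1.00)(0.55) − (0.00)(-0.30) = 0.5500
  C_12 = −[(-0.15)(0.55) − (0.00)(-0.05)] = 0.0825
  C_13 = (-0.15)(-0.30) − (1.00)(-0.05) = 0.0950
  C_21 = −[(0.00)(0.55) − (-0.15)(-0.30)] = 0.0450
  C_22 = (0.55)(0.55) − (-0.15)(-0.05) = 0.2950
  C_23 = −[(0.55)(-0.30) − (0.00)(-0.05)] = 0.1650
  C_31 = (0.00)(0.00) − (-0.15)(1.00) = 0.1500
  C_32 = −[(0.55)(0.00) − (-0.15)(-0.15)] = 0.0225
  C_33 = (0.55)(1.00) − (0.00)(-0.15) = 0.5500
det(I−A) = Σ_j (I−A)_1j·C_1j = (0.55)(0.5500) + (0.00)(0.0825) + (-0.15)(0.0950) = 0.28825
adj(I−A) = Cᵀ =
  [ 0.5500   0.0450   0.1500]
  [ 0.0825   0.2950   0.0225]
  [ 0.0950   0.1650   0.5500]
(I − A)⁻¹ = adj(I−A) / det(I−A) ≈
  [   1.9081     0.1561     0.5204]
  [   0.2862     1.0234     0.0781]
  [   0.3296     0.5724     1.9081]
The output multiplier for sector j is the column-j sum of the Leontief inverse (I − A)⁻¹ = adj(I−A) / det(I−A).
Column T of adj(I−A): (0.0450, 0.2950, 0.1650); det(I−A) = 0.28825.
m_T = (0.0450 + 0.2950 + 0.1650) / 0.28825 = 0.505 / 0.28825 ≈ 1.752.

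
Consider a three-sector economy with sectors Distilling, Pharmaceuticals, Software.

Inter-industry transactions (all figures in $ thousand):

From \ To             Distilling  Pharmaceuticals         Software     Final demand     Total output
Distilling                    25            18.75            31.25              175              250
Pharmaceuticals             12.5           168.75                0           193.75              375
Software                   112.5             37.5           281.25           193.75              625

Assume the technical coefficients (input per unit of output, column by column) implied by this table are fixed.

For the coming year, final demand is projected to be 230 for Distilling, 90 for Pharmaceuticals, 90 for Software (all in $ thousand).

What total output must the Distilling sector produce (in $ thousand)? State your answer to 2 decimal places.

x_D = 290.32

Technical coefficients a_ij = z_ij / X_j:
  a_DD = 25/250 = 0.10, a_PD = 12.5/250 = 0.05, a_SD = 112.5/250 = 0.45
  a_DP = 18.75/375 = 0.05, a_PP = 168.75/375 = 0.45, a_SP = 37.5/375 = 0.10
  a_DS = 31.25/625 = 0.05, a_PS = 0/625 = 0.00, a_SS = 281.25/625 = 0.45
I − A =
  [   0.90    -0.05    -0.05]
  [  -0.05     0.55     0.00]
  [  -0.45    -0.10     0.55]
Cofactors of I−A, C_ij = (−1)^(i+j)·(minor ij) (rows/columns in the sector order above):
  C_11 = (0.55)(0.55) − (0.00)(-0.10) = 0.3025
  C_12 = −[(-0.05)(0.55) − (0.00)(-0.45)] = 0.0275
  C_13 = (-0.05)(-0.10) − (0.55)(-0.45) = 0.2525
  C_21 = −[(-0.05)(0.55) − (-0.05)(-0.10)] = 0.0325
  C_22 = (0.90)(0.55) − (-0.05)(-0.45) = 0.4725
  C_23 = −[(0.90)(-0.10) − (-0.05)(-0.45)] = 0.1125
  C_31 = (-0.05)(0.00) − (-0.05)(0.55) = 0.0275
  C_32 = −[(0.90)(0.00) − (-0.05)(-0.05)] = 0.0025
  C_33 = (0.90)(0.55) − (-0.05)(-0.05) = 0.4925
det(I−A) = Σ_j (I−A)_1j·C_1j = (0.90)(0.3025) + (-0.05)(0.0275) + (-0.05)(0.2525) = 0.25825
adj(I−A) = Cᵀ =
  [ 0.3025   0.0325   0.0275]
  [ 0.0275   0.4725   0.0025]
  [ 0.2525   0.1125   0.4925]
(I − A)⁻¹ = adj(I−A) / det(I−A) ≈
  [   1.1713     0.1258     0.1065]
  [   0.1065     1.8296     0.0097]
  [   0.9777     0.4356     1.9071]
x = (I − A)⁻¹ d = adj(I−A)·d / det(I−A), with det(I−A) = 0.25825:
  x_D = (0.3025·230 + 0.0325·90 + 0.0275·90) / 0.25825 = 74.975 / 0.25825 ≈ 290.32
  x_P = (0.0275·230 + 0.4725·90 + 0.0025·90) / 0.25825 = 49.075 / 0.25825 ≈ 190.03
  x_S = (0.2525·230 + 0.1125·90 + 0.4925·90) / 0.25825 = 112.525 / 0.25825 ≈ 435.72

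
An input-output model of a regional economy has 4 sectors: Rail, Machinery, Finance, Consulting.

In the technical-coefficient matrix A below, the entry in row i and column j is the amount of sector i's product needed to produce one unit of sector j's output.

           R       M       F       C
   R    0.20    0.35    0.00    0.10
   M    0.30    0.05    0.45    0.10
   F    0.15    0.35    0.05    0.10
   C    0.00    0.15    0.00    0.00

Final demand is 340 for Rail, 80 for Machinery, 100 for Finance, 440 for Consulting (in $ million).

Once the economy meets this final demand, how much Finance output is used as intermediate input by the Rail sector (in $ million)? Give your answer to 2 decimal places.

z_FR = 114.75

I − A =
  [   0.80    -0.35     0.00    -0.10]
  [  -0.30     0.95    -0.45    -0.10]
  [  -0.15    -0.35     0.95    -0.10]
  [   0.00    -0.15     0.00     1.00]
Compute the cofactors C_ij = (−1)^(i+j)·(3×3 minor ij) of I−A; the adjugate is their transpose:
adj(I−A) = Cᵀ =
  [ 0.724000   0.346750   0.164250   0.123500]
  [ 0.352500   0.760000   0.360000   0.147250]
  [ 0.249750   0.346750   0.638500   0.123500]
  [ 0.052875   0.114000   0.054000   0.472625]
det(I−A) = Σ_j (I−A)_1j·C_1j = (0.80)(0.724000) + (-0.35)(0.352500) + (0.00)(0.249750) + (-0.10)(0.052875) = 0.4505375
(I − A)⁻¹ = adj(I−A) / det(I−A) ≈
  [   1.6070     0.7696     0.3646     0.2741]
  [   0.7824     1.6869     0.7990     0.3268]
  [   0.5543     0.7696     1.4172     0.2741]
  [   0.1174     0.2530     0.1199     1.0490]
First solve x = (I − A)⁻¹ d = adj(I−A)·d / det(I−A); in particular x_R = (0.724000·340 + 0.346750·80 + 0.164250·100 + 0.123500·440) / 0.4505375 = 344.665 / 0.4505375 ≈ 765.0085.
Intermediate flow from F to R: z_FR = a_FR · x_R = 0.15 × 344.665 / 0.4505375 = 51.69975 / 0.4505375 ≈ 114.75.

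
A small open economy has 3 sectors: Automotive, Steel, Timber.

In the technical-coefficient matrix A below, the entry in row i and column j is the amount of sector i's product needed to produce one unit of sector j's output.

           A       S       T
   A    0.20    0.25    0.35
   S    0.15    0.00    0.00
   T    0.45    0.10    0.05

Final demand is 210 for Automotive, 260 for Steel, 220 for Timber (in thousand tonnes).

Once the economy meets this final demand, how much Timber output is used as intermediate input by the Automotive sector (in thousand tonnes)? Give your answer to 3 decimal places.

I − A =
  [   0.80    -0.25    -0.35]
  [  -0.15     1.00     0.00]
  [  -0.45    -0.10     0.95]
Cofactors of I−A, C_ij = (−1)^(i+j)·(minor ij) (rows/columns in the sector order above):
  C_11 = (1.00)(0.95) − (0.00)(-0.10) = 0.9500
  C_12 = −[(-0.15)(0.95) − (0.00)(-0.45)] = 0.1425
  C_13 = (-0.15)(-0.10) − (1.00)(-0.45) = 0.4650
  C_21 = −[(-0.25)(0.95) − (-0.35)(-0.10)] = 0.2725
  C_22 = (0.80)(0.95) − (-0.35)(-0.45) = 0.6025
  C_23 = −[(0.80)(-0.10) − (-0.25)(-0.45)] = 0.1925
  C_31 = (-0.25)(0.00) − (-0.35)(1.00) = 0.3500
  C_32 = −[(0.80)(0.00) − (-0.35)(-0.15)] = 0.0525
  C_33 = (0.80)(1.00) − (-0.25)(-0.15) = 0.7625
det(I−A) = Σ_j (I−A)_1j·C_1j = (0.80)(0.9500) + (-0.25)(0.1425) + (-0.35)(0.4650) = 0.561625
adj(I−A) = Cᵀ =
  [ 0.9500   0.2725   0.3500]
  [ 0.1425   0.6025   0.0525]
  [ 0.4650   0.1925   0.7625]
(I − A)⁻¹ = adj(I−A) / det(I−A) ≈
  [   1.6915     0.4852     0.6232]
  [   0.2537     1.0728     0.0935]
  [   0.8280     0.3428     1.3577]
First solve x = (I − A)⁻¹ d = adj(I−A)·d / det(I−A); in particular x_A = (0.9500·210 + 0.2725·260 + 0.3500·220) / 0.561625 = 347.35 / 0.561625 ≈ 618.47318.
Intermediate flow from T to A: z_TA = a_TA · x_A = 0.45 × 347.35 / 0.561625 = 156.3075 / 0.561625 ≈ 278.313.

z_TA = 278.313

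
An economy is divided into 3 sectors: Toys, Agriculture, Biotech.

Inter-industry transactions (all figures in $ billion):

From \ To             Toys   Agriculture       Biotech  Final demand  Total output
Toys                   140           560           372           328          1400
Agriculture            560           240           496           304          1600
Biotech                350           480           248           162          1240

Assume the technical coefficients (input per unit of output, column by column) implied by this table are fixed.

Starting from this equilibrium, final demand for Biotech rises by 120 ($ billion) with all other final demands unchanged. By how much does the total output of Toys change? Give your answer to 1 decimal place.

Δx_1 = 184.3

Technical coefficients a_ij = z_ij / X_j:
  a_11 = 140/1400 = 0.10, a_21 = 560/1400 = 0.40, a_31 = 350/1400 = 0.25
  a_12 = 560/1600 = 0.35, a_22 = 240/1600 = 0.15, a_32 = 480/1600 = 0.30
  a_13 = 372/1240 = 0.30, a_23 = 496/1240 = 0.40, a_33 = 248/1240 = 0.20
I − A =
  [   0.90    -0.35    -0.30]
  [  -0.40     0.85    -0.40]
  [  -0.25    -0.30     0.80]
Cofactors of I−A, C_ij = (−1)^(i+j)·(minor ij) (rows/columns in the sector order above):
  C_11 = (0.85)(0.80) − (-0.40)(-0.30) = 0.5600
  C_12 = −[(-0.40)(0.80) − (-0.40)(-0.25)] = 0.4200
  C_13 = (-0.40)(-0.30) − (0.85)(-0.25) = 0.3325
  C_21 = −[(-0.35)(0.80) − (-0.30)(-0.30)] = 0.3700
  C_22 = (0.90)(0.80) − (-0.30)(-0.25) = 0.6450
  C_23 = −[(0.90)(-0.30) − (-0.35)(-0.25)] = 0.3575
  C_31 = (-0.35)(-0.40) − (-0.30)(0.85) = 0.3950
  C_32 = −[(0.90)(-0.40) − (-0.30)(-0.40)] = 0.4800
  C_33 = (0.90)(0.85) − (-0.35)(-0.40) = 0.6250
det(I−A) = Σ_j (I−A)_1j·C_1j = (0.90)(0.5600) + (-0.35)(0.4200) + (-0.30)(0.3325) = 0.25725
adj(I−A) = Cᵀ =
  [ 0.5600   0.3700   0.3950]
  [ 0.4200   0.6450   0.4800]
  [ 0.3325   0.3575   0.6250]
(I − A)⁻¹ = adj(I−A) / det(I−A) ≈
  [   2.1769     1.4383     1.5355]
  [   1.6327     2.5073     1.8659]
  [   1.2925     1.3897     2.4295]
Δx = (I − A)⁻¹ Δd with Δd having +120 in the Biotech component and 0 elsewhere.
So Δx_1 = L_13 · (+120), where L_13 = adj(I−A)_13 / det(I−A) = 0.3950 / 0.25725.
Δx_1 = 0.3950 × (+120) / 0.25725 = 47.40 / 0.25725 ≈ 184.3.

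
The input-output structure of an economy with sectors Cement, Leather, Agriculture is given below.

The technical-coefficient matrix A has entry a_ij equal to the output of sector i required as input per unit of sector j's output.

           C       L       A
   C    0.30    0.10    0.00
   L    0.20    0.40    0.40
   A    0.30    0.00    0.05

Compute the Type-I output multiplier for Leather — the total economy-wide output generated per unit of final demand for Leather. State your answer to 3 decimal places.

m_L = 2.147

I − A =
  [   0.70    -0.10     0.00]
  [  -0.20     0.60    -0.40]
  [  -0.30     0.00     0.95]
Cofactors of I−A, C_ij = (−1)^(i+j)·(minor ij) (rows/columns in the sector order above):
  C_11 = (0.60)(0.95) − (-0.40)(0.00) = 0.5700
  C_12 = −[(-0.20)(0.95) − (-0.40)(-0.30)] = 0.3100
  C_13 = (-0.20)(0.00) − (0.60)(-0.30) = 0.1800
  C_21 = −[(-0.10)(0.95) − (0.00)(0.00)] = 0.0950
  C_22 = (0.70)(0.95) − (0.00)(-0.30) = 0.6650
  C_23 = −[(0.70)(0.00) − (-0.10)(-0.30)] = 0.0300
  C_31 = (-0.10)(-0.40) − (0.00)(0.60) = 0.0400
  C_32 = −[(0.70)(-0.40) − (0.00)(-0.20)] = 0.2800
  C_33 = (0.70)(0.60) − (-0.10)(-0.20) = 0.4000
det(I−A) = Σ_j (I−A)_1j·C_1j = (0.70)(0.5700) + (-0.10)(0.3100) + (0.00)(0.1800) = 0.3680
adj(I−A) = Cᵀ =
  [ 0.5700   0.0950   0.0400]
  [ 0.3100   0.6650   0.2800]
  [ 0.1800   0.0300   0.4000]
(I − A)⁻¹ = adj(I−A) / det(I−A) ≈
  [   1.5489     0.2582     0.1087]
  [   0.8424     1.8071     0.7609]
  [   0.4891     0.0815     1.0870]
The output multiplier for sector j is the column-j sum of the Leontief inverse (I − A)⁻¹ = adj(I−A) / det(I−A).
Column L of adj(I−A): (0.0950, 0.6650, 0.0300); det(I−A) = 0.3680.
m_L = (0.0950 + 0.6650 + 0.0300) / 0.3680 = 0.79 / 0.3680 ≈ 2.147.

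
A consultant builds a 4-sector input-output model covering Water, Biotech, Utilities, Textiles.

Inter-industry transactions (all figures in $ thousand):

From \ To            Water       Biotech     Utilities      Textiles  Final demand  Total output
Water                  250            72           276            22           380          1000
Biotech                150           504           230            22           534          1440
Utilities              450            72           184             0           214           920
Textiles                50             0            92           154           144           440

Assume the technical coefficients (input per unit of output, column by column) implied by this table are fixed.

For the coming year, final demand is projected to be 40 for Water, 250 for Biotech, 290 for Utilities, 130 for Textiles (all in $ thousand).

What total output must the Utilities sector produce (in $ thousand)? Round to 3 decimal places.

Technical coefficients a_ij = z_ij / X_j:
  a_WW = 250/1000 = 0.25, a_BW = 150/1000 = 0.15, a_UW = 450/1000 = 0.45, a_TW = 50/1000 = 0.05
  a_WB = 72/1440 = 0.05, a_BB = 504/1440 = 0.35, a_UB = 72/1440 = 0.05, a_TB = 0/1440 = 0.00
  a_WU = 276/920 = 0.30, a_BU = 230/920 = 0.25, a_UU = 184/920 = 0.20, a_TU = 92/920 = 0.10
  a_WT = 22/440 = 0.05, a_BT = 22/440 = 0.05, a_UT = 0/440 = 0.00, a_TT = 154/440 = 0.35
I − A =
  [   0.75    -0.05    -0.30    -0.05]
  [  -0.15     0.65    -0.25    -0.05]
  [  -0.45    -0.05     0.80     0.00]
  [  -0.05     0.00    -0.10     0.65]
Compute the cofactors C_ij = (−1)^(i+j)·(3×3 minor ij) of I−A; the adjugate is their transpose:
adj(I−A) = Cᵀ =
  [ 0.329625   0.036000   0.138375   0.028125]
  [ 0.155375   0.298000   0.155750   0.034875]
  [ 0.195125   0.038875   0.310250   0.018000]
  [ 0.055375   0.008750   0.058375   0.279000]
det(I−A) = Σ_j (I−A)_1j·C_1j = (0.75)(0.329625) + (-0.05)(0.155375) + (-0.30)(0.195125) + (-0.05)(0.055375) = 0.17814375
(I − A)⁻¹ = adj(I−A) / det(I−A) ≈
  [   1.8503     0.2021     0.7768     0.1579]
  [   0.8722     1.6728     0.8743     0.1958]
  [   1.0953     0.2182     1.7416     0.1010]
  [   0.3108     0.0491     0.3277     1.5662]
x = (I − A)⁻¹ d = adj(I−A)·d / det(I−A), with det(I−A) = 0.17814375:
  x_W = (0.329625·40 + 0.036000·250 + 0.138375·290 + 0.028125·130) / 0.17814375 = 65.97 / 0.17814375 ≈ 370.319
  x_B = (0.155375·40 + 0.298000·250 + 0.155750·290 + 0.034875·130) / 0.17814375 = 130.41625 / 0.17814375 ≈ 732.084
  x_U = (0.195125·40 + 0.038875·250 + 0.310250·290 + 0.018000·130) / 0.17814375 = 109.83625 / 0.17814375 ≈ 616.560
  x_T = (0.055375·40 + 0.008750·250 + 0.058375·290 + 0.279000·130) / 0.17814375 = 57.60125 / 0.17814375 ≈ 323.341

x_U = 616.560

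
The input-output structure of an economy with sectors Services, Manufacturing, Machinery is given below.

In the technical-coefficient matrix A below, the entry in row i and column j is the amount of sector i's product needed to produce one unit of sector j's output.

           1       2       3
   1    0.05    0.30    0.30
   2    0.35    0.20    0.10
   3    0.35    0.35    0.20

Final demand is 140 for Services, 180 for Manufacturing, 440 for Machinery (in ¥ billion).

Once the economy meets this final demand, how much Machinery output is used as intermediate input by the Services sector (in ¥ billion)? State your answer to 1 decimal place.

I − A =
  [   0.95    -0.30    -0.30]
  [  -0.35     0.80    -0.10]
  [  -0.35    -0.35     0.80]
Cofactors of I−A, C_ij = (−1)^(i+j)·(minor ij) (rows/columns in the sector order above):
  C_11 = (0.80)(0.80) − (-0.10)(-0.35) = 0.6050
  C_12 = −[(-0.35)(0.80) − (-0.10)(-0.35)] = 0.3150
  C_13 = (-0.35)(-0.35) − (0.80)(-0.35) = 0.4025
  C_21 = −[(-0.30)(0.80) − (-0.30)(-0.35)] = 0.3450
  C_22 = (0.95)(0.80) − (-0.30)(-0.35) = 0.6550
  C_23 = −[(0.95)(-0.35) − (-0.30)(-0.35)] = 0.4375
  C_31 = (-0.30)(-0.10) − (-0.30)(0.80) = 0.2700
  C_32 = −[(0.95)(-0.10) − (-0.30)(-0.35)] = 0.2000
  C_33 = (0.95)(0.80) − (-0.30)(-0.35) = 0.6550
det(I−A) = Σ_j (I−A)_1j·C_1j = (0.95)(0.6050) + (-0.30)(0.3150) + (-0.30)(0.4025) = 0.3595
adj(I−A) = Cᵀ =
  [ 0.6050   0.3450   0.2700]
  [ 0.3150   0.6550   0.2000]
  [ 0.4025   0.4375   0.6550]
(I − A)⁻¹ = adj(I−A) / det(I−A) ≈
  [   1.6829     0.9597     0.7510]
  [   0.8762     1.8220     0.5563]
  [   1.1196     1.2170     1.8220]
First solve x = (I − A)⁻¹ d = adj(I−A)·d / det(I−A); in particular x_1 = (0.6050·140 + 0.3450·180 + 0.2700·440) / 0.3595 = 265.60 / 0.3595 ≈ 738.804.
Intermediate flow from 3 to 1: z_31 = a_31 · x_1 = 0.35 × 265.60 / 0.3595 = 92.96 / 0.3595 ≈ 258.6.

z_31 = 258.6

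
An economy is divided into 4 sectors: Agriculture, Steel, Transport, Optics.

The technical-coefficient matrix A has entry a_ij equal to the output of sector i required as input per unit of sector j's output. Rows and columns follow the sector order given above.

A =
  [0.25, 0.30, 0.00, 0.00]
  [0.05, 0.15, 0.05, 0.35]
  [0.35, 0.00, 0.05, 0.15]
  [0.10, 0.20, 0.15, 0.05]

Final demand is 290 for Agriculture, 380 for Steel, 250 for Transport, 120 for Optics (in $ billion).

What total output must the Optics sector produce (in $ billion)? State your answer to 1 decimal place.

I − A =
  [   0.75    -0.30     0.00     0.00]
  [  -0.05     0.85    -0.05    -0.35]
  [  -0.35     0.00     0.95    -0.15]
  [  -0.10    -0.20    -0.15     0.95]
Compute the cofactors C_ij = (−1)^(i+j)·(3×3 minor ij) of I−A; the adjugate is their transpose:
adj(I−A) = Cᵀ =
  [ 0.680000   0.264000   0.030000   0.102000]
  [ 0.113000   0.660000   0.075000   0.255000]
  [ 0.272375   0.126750   0.528375   0.130125]
  [ 0.138375   0.186750   0.102375   0.586125]
det(I−A) = Σ_j (I−A)_1j·C_1j = (0.75)(0.680000) + (-0.30)(0.113000) + (0.00)(0.272375) + (0.00)(0.138375) = 0.4761
(I − A)⁻¹ = adj(I−A) / det(I−A) ≈
  [   1.4283     0.5545     0.0630     0.2142]
  [   0.2373     1.3863     0.1575     0.5356]
  [   0.5721     0.2662     1.1098     0.2733]
  [   0.2906     0.3922     0.2150     1.2311]
x = (I − A)⁻¹ d = adj(I−A)·d / det(I−A), with det(I−A) = 0.4761:
  x_1 = (0.680000·290 + 0.264000·380 + 0.030000·250 + 0.102000·120) / 0.4761 = 317.26 / 0.4761 ≈ 666.4
  x_2 = (0.113000·290 + 0.660000·380 + 0.075000·250 + 0.255000·120) / 0.4761 = 332.92 / 0.4761 ≈ 699.3
  x_3 = (0.272375·290 + 0.126750·380 + 0.528375·250 + 0.130125·120) / 0.4761 = 274.8625 / 0.4761 ≈ 577.3
  x_4 = (0.138375·290 + 0.186750·380 + 0.102375·250 + 0.586125·120) / 0.4761 = 207.0225 / 0.4761 ≈ 434.8

x_4 = 434.8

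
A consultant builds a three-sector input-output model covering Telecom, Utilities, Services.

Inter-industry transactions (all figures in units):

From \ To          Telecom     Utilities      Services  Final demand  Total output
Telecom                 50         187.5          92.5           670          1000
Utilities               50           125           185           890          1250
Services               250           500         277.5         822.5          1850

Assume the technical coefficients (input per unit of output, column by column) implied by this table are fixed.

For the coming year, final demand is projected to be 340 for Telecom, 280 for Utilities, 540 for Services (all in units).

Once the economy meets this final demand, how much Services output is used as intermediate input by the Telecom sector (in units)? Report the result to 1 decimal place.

Technical coefficients a_ij = z_ij / X_j:
  a_11 = 50/1000 = 0.05, a_21 = 50/1000 = 0.05, a_31 = 250/1000 = 0.25
  a_12 = 187.5/1250 = 0.15, a_22 = 125/1250 = 0.10, a_32 = 500/1250 = 0.40
  a_13 = 92.5/1850 = 0.05, a_23 = 185/1850 = 0.10, a_33 = 277.5/1850 = 0.15
I − A =
  [   0.95    -0.15    -0.05]
  [  -0.05     0.90    -0.10]
  [  -0.25    -0.40     0.85]
Cofactors of I−A, C_ij = (−1)^(i+j)·(minor ij) (rows/columns in the sector order above):
  C_11 = (0.90)(0.85) − (-0.10)(-0.40) = 0.7250
  C_12 = −[(-0.05)(0.85) − (-0.10)(-0.25)] = 0.0675
  C_13 = (-0.05)(-0.40) − (0.90)(-0.25) = 0.2450
  C_21 = −[(-0.15)(0.85) − (-0.05)(-0.40)] = 0.1475
  C_22 = (0.95)(0.85) − (-0.05)(-0.25) = 0.7950
  C_23 = −[(0.95)(-0.40) − (-0.15)(-0.25)] = 0.4175
  C_31 = (-0.15)(-0.10) − (-0.05)(0.90) = 0.0600
  C_32 = −[(0.95)(-0.10) − (-0.05)(-0.05)] = 0.0975
  C_33 = (0.95)(0.90) − (-0.15)(-0.05) = 0.8475
det(I−A) = Σ_j (I−A)_1j·C_1j = (0.95)(0.7250) + (-0.15)(0.0675) + (-0.05)(0.2450) = 0.666375
adj(I−A) = Cᵀ =
  [ 0.7250   0.1475   0.0600]
  [ 0.0675   0.7950   0.0975]
  [ 0.2450   0.4175   0.8475]
(I − A)⁻¹ = adj(I−A) / det(I−A) ≈
  [   1.0880     0.2213     0.0900]
  [   0.1013     1.1930     0.1463]
  [   0.3677     0.6265     1.2718]
First solve x = (I − A)⁻¹ d = adj(I−A)·d / det(I−A); in particular x_1 = (0.7250·340 + 0.1475·280 + 0.0600·540) / 0.666375 = 320.20 / 0.666375 ≈ 480.510.
Intermediate flow from 3 to 1: z_31 = a_31 · x_1 = 0.25 × 320.20 / 0.666375 = 80.05 / 0.666375 ≈ 120.1.

z_31 = 120.1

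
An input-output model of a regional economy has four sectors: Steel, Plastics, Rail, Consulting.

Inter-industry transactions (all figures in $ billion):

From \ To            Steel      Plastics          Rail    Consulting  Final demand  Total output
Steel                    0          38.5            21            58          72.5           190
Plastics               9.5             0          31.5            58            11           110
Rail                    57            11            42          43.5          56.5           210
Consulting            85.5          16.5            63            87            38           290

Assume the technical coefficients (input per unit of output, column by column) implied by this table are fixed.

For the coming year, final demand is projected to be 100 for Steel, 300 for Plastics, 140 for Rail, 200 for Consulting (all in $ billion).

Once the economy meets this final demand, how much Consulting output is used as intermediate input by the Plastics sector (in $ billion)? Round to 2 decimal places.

z_CP = 99.79

Technical coefficients a_ij = z_ij / X_j:
  a_SS = 0/190 = 0.00, a_PS = 9.5/190 = 0.05, a_RS = 57/190 = 0.30, a_CS = 85.5/190 = 0.45
  a_SP = 38.5/110 = 0.35, a_PP = 0/110 = 0.00, a_RP = 11/110 = 0.10, a_CP = 16.5/110 = 0.15
  a_SR = 21/210 = 0.10, a_PR = 31.5/210 = 0.15, a_RR = 42/210 = 0.20, a_CR = 63/210 = 0.30
  a_SC = 58/290 = 0.20, a_PC = 58/290 = 0.20, a_RC = 43.5/290 = 0.15, a_CC = 87/290 = 0.30
I − A =
  [   1.00    -0.35    -0.10    -0.20]
  [  -0.05     1.00    -0.15    -0.20]
  [  -0.30    -0.10     0.80    -0.15]
  [  -0.45    -0.15    -0.30     0.70]
Compute the cofactors C_ij = (−1)^(i+j)·(3×3 minor ij) of I−A; the adjugate is their transpose:
adj(I−A) = Cᵀ =
  [ 0.471125   0.219500   0.189250   0.237875]
  [ 0.157375   0.397250   0.167000   0.194250]
  [ 0.282125   0.189625   0.534750   0.249375]
  [ 0.457500   0.307500   0.386625   0.724750]
det(I−A) = Σ_j (I−A)_1j·C_1j = (1.00)(0.471125) + (-0.35)(0.157375) + (-0.10)(0.282125) + (-0.20)(0.457500) = 0.29633125
(I − A)⁻¹ = adj(I−A) / det(I−A) ≈
  [   1.5899     0.7407     0.6386     0.8027]
  [   0.5311     1.3406     0.5636     0.6555]
  [   0.9521     0.6399     1.8046     0.8415]
  [   1.5439     1.0377     1.3047     2.4457]
First solve x = (I − A)⁻¹ d = adj(I−A)·d / det(I−A); in particular x_P = (0.157375·100 + 0.397250·300 + 0.167000·140 + 0.194250·200) / 0.29633125 = 197.1425 / 0.29633125 ≈ 665.2775.
Intermediate flow from C to P: z_CP = a_CP · x_P = 0.15 × 197.1425 / 0.29633125 = 29.571375 / 0.29633125 ≈ 99.79.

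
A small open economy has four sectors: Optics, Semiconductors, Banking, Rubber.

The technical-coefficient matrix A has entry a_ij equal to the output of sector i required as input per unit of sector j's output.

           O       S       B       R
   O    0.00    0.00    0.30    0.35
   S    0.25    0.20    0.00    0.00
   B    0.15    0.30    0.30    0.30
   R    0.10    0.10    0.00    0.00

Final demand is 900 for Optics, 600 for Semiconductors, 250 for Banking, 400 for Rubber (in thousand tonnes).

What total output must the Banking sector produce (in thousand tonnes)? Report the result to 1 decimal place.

x_B = 1528.6

I − A =
  [   1.00     0.00    -0.30    -0.35]
  [  -0.25     0.80     0.00     0.00]
  [  -0.15    -0.30     0.70    -0.30]
  [  -0.10    -0.10     0.00     1.00]
Compute the cofactors C_ij = (−1)^(i+j)·(3×3 minor ij) of I−A; the adjugate is their transpose:
adj(I−A) = Cᵀ =
  [ 0.56000   0.12350   0.24000   0.26800]
  [ 0.17500   0.62150   0.07500   0.08375]
  [ 0.22650   0.32475   0.76325   0.30825]
  [ 0.07350   0.07450   0.03150   0.50150]
det(I−A) = Σ_j (I−A)_1j·C_1j = (1.00)(0.56000) + (0.00)(0.17500) + (-0.30)(0.22650) + (-0.35)(0.07350) = 0.466325
(I − A)⁻¹ = adj(I−A) / det(I−A) ≈
  [   1.2009     0.2648     0.5147     0.5747]
  [   0.3753     1.3328     0.1608     0.1796]
  [   0.4857     0.6964     1.6367     0.6610]
  [   0.1576     0.1598     0.0675     1.0754]
x = (I − A)⁻¹ d = adj(I−A)·d / det(I−A), with det(I−A) = 0.466325:
  x_O = (0.56000·900 + 0.12350·600 + 0.24000·250 + 0.26800·400) / 0.466325 = 745.30 / 0.466325 ≈ 1598.2
  x_S = (0.17500·900 + 0.62150·600 + 0.07500·250 + 0.08375·400) / 0.466325 = 582.65 / 0.466325 ≈ 1249.5
  x_B = (0.22650·900 + 0.32475·600 + 0.76325·250 + 0.30825·400) / 0.466325 = 712.8125 / 0.466325 ≈ 1528.6
  x_R = (0.07350·900 + 0.07450·600 + 0.03150·250 + 0.50150·400) / 0.466325 = 319.325 / 0.466325 ≈ 684.8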